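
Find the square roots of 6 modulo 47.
The square roots of 6 mod 47 are 37 and 10. Verify: 37² = 1369 ≡ 6 mod 47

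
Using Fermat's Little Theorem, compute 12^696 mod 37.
By Fermat: 12^{36} ≡ 1 mod 37. 696 ≡ 12 mod 36. So 12^{696} ≡ 12^{12} ≡ 26 mod 37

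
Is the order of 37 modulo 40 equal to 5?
Powers of 37 mod 40: 37^1≡37, 37^2≡9, 37^3≡13, 37^4≡1. Already 37^4≡1, so the order is 4 < 5. No, the actual order is 4.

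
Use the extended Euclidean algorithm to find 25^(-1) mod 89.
Extended GCD: 25(-32) + 89(9) = 1. So 25^(-1) ≡ -32 ≡ 57 mod 89. Verify: 25 × 57 = 1425 ≡ 1 mod 89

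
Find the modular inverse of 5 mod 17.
Since 17 is prime, by Fermat 5^(-1) ≡ 5^{15} ≡ 7 (mod 17). Verify: 5 × 7 = 35 ≡ 1 (mod 17)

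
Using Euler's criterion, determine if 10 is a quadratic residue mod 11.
By Euler's criterion: 10^{5} ≡ 10 (mod 11). Since this equals -1 (≡ 10), 10 is not a QR.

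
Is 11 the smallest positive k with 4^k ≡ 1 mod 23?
Powers of 4 mod 23: 4^1≡4, 4^2≡16, 4^3≡18, 4^4≡3, 4^5≡12, 4^6≡2, 4^7≡8, 4^8≡9, 4^9≡13, 4^10≡6, 4^11≡1. First k with 4^k≡1 is k=11. Yes, ord_23(4) = 11.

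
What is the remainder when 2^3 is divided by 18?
2^{3} = 8 ≡ 8 mod 18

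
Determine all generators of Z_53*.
There are φ(52) = 24 primitive roots mod 53: {2, 3, 5, 8, 12, 14, 18, 19, 20, 21, 22, 26, 27, 31, 32, 33, 34, 35, 39, 41, 45, 48, 50, 51}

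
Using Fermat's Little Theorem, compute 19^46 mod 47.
By Fermat's Little Theorem, 19^{46} ≡ 1 (mod 47) since 47 is prime and gcd(19, 47) = 1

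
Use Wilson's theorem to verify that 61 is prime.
(60)! mod 61 = 60. Since this equals -1 (mod 61), Wilson confirms 61 is prime.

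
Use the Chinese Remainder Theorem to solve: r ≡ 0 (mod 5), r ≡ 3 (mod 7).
M = 5 × 7 = 35. M₁ = 7, y₁ ≡ 3 (mod 5). M₂ = 5, y₂ ≡ 3 (mod 7). r = 0×7×3 + 3×5×3 ≡ 10 (mod 35)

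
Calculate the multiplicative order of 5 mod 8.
Powers of 5 mod 8: 5^1≡5, 5^2≡1. ord_8(5) = 2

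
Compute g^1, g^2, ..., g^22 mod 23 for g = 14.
14^1, 14^2, ..., 14^{22} mod 23: [14, 12, 7, 6, 15, 3, 19, 13, 21, 18, 22, 9, 11, 16, 17, 8, 20, 4, 10, 2, 5, 1]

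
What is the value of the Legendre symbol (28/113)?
(28/113) = 28^{56} mod 113 = 1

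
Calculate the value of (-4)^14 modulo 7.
Using Fermat: (-4)^{6} ≡ 1 mod 7. 14 ≡ 2 mod 6. So (-4)^{14} ≡ (-4)^{2} ≡ 2 mod 7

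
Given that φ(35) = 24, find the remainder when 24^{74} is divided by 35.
By Euler: 24^{24} ≡ 1 mod 35 since gcd(24, 35) = 1. 74 = 3×24 + 2. So 24^{74} ≡ 24^{2} ≡ 16 mod 35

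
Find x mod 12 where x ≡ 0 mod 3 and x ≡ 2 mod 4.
M = 3 × 4 = 12. M₁ = 4, y₁ ≡ 1 mod 3. M₂ = 3, y₂ ≡ 3 mod 4. x = 0×4×1 + 2×3×3 ≡ 6 mod 12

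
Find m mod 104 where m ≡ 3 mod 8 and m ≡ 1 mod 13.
M = 8 × 13 = 104. M₁ = 13, y₁ ≡ 5 mod 8. M₂ = 8, y₂ ≡ 5 mod 13. m = 3×13×5 + 1×8×5 ≡ 27 mod 104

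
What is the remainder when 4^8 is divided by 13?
By repeated squaring mod 13: 4^{1}≡4, 4^{2}≡3, 4^{4}≡9, 4^{8}≡3. So 4^{8} ≡ 3 mod 13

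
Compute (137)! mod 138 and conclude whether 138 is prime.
(137)! mod 138 = 0. Since 0 ≢ -1 (mod 138), 138 is not prime.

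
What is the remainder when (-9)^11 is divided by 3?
By repeated squaring (mod 3): (-9)^{1}≡0, (-9)^{2}≡0, (-9)^{4}≡0, (-9)^{8}≡0. Then (-9)^{11} = (-9)^{8+2+1} ≡ 0 × 0 × 0 ≡ 0 (mod 3)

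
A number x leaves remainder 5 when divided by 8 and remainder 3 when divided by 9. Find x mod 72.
M = 8 × 9 = 72. M₁ = 9, y₁ ≡ 1 mod 8. M₂ = 8, y₂ ≡ 8 mod 9. x = 5×9×1 + 3×8×8 ≡ 21 mod 72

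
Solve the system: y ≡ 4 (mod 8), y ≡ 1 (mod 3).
M = 8 × 3 = 24. M₁ = 3, y₁ ≡ 3 (mod 8). M₂ = 8, y₂ ≡ 2 (mod 3). y = 4×3×3 + 1×8×2 ≡ 4 (mod 24)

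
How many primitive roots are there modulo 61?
A prime p has φ(p-1) primitive roots; here φ(60) = 16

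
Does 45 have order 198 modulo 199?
45^{99} ≡ 1 mod 199 and 99 < 198, so ord_199(45) = 99 ≠ 198 and 45 is not a primitive root.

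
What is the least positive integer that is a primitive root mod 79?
g = 3. Powers: [3, 9, 27, 2, 6, 18, 54, 4, 12, ...] generates all 78 non-zero residues.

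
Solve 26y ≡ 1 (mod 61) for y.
Since 61 is prime, by Fermat 26^(-1) ≡ 26^{59} ≡ 54 (mod 61). Verify: 26 × 54 = 1404 ≡ 1 (mod 61)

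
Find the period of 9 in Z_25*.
Powers of 9 mod 25: 9^1≡9, 9^2≡6, 9^3≡4, 9^4≡11, 9^5≡24, 9^6≡16, 9^7≡19, 9^8≡21, 9^9≡14, 9^10≡1. ord_25(9) = 10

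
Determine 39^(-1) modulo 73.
Since 73 is prime, by Fermat 39^(-1) ≡ 39^{71} ≡ 15 mod 73. Verify: 39 × 15 = 585 ≡ 1 mod 73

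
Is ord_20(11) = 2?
Powers of 11 mod 20: 11^1≡11, 11^2≡1. First k with 11^k≡1 is k=2. Yes, ord_20(11) = 2.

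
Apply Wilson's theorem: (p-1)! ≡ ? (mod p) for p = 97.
By Wilson's theorem, (96)! ≡ -1 ≡ 96 (mod 97)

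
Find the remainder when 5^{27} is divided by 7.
By Fermat: 5^{6} ≡ 1 mod 7. 27 = 4×6 + 3. So 5^{27} ≡ 5^{3} ≡ 6 mod 7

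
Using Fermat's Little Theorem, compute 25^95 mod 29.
By Fermat: 25^{28} ≡ 1 (mod 29). 95 = 3×28 + 11. So 25^{95} ≡ 25^{11} ≡ 24 (mod 29)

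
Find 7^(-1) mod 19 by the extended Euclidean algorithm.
Extended GCD: 7(-8) + 19(3) = 1. So 7^(-1) ≡ -8 ≡ 11 mod 19. Verify: 7 × 11 = 77 ≡ 1 mod 19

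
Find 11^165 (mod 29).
Using Fermat: 11^{28} ≡ 1 (mod 29). 165 ≡ 25 (mod 28). So 11^{165} ≡ 11^{25} ≡ 19 (mod 29)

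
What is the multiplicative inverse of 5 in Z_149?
Since 149 is prime, by Fermat 5^(-1) ≡ 5^{147} ≡ 30 (mod 149). Verify: 5 × 30 = 150 ≡ 1 (mod 149)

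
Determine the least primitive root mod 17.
g = 3. For each prime q|16: 3^{8}≡16, none ≡ 1, so ord_17(3) = 16 and 3 is a primitive root.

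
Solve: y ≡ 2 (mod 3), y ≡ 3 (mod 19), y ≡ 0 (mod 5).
M = 3 × 19 × 5 = 285. M₁ = 95, y₁ ≡ 2 (mod 3). M₂ = 15, y₂ ≡ 14 (mod 19). M₃ = 57, y₃ ≡ 3 (mod 5). y = 2×95×2 + 3×15×14 + 0×57×3 ≡ 155 (mod 285)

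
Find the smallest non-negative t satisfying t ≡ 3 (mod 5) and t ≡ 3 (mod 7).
M = 5 × 7 = 35. M₁ = 7, y₁ ≡ 3 (mod 5). M₂ = 5, y₂ ≡ 3 (mod 7). t = 3×7×3 + 3×5×3 ≡ 3 (mod 35)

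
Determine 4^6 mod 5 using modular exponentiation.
Using Fermat: 4^{4} ≡ 1 mod 5. 6 ≡ 2 mod 4. So 4^{6} ≡ 4^{2} ≡ 1 mod 5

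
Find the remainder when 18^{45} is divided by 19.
By Fermat: 18^{18} ≡ 1 mod 19. 45 = 2×18 + 9. So 18^{45} ≡ 18^{9} ≡ 18 mod 19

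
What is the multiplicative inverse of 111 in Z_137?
Since 137 is prime, by Fermat 111^(-1) ≡ 111^{135} ≡ 79 mod 137. Verify: 111 × 79 = 8769 ≡ 1 mod 137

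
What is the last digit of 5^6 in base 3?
Using Fermat: 5^{2} ≡ 1 mod 3. 6 ≡ 0 mod 2. So 5^{6} ≡ 5^{0} ≡ 1 mod 3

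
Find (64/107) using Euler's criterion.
(64/107) = 64^{53} mod 107 = 1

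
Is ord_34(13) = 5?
Powers of 13 mod 34: 13^1≡13, 13^2≡33, 13^3≡21, 13^4≡1. Already 13^4≡1, so the order is 4 < 5. No, the actual order is 4.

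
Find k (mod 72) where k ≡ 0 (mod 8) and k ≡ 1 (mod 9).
M = 8 × 9 = 72. M₁ = 9, y₁ ≡ 1 (mod 8). M₂ = 8, y₂ ≡ 8 (mod 9). k = 0×9×1 + 1×8×8 ≡ 64 (mod 72)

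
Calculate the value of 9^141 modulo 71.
Using Fermat: 9^{70} ≡ 1 (mod 71). 141 ≡ 1 (mod 70). So 9^{141} ≡ 9^{1} ≡ 9 (mod 71)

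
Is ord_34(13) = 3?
Powers of 13 mod 34: 13^1≡13, 13^2≡33, 13^3≡21, 13^4≡1. 13^3≡21≢1, so ord ≠ 3. No, the actual order is 4.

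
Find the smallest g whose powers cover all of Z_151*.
g = 6. Powers: [6, 36, 65, 88, 75, 148, ...] generates all 150 non-zero residues.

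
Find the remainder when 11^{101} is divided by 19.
By Fermat: 11^{18} ≡ 1 (mod 19). 101 = 5×18 + 11. So 11^{101} ≡ 11^{11} ≡ 7 (mod 19)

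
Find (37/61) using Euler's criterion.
(37/61) = 37^{30} mod 61 = -1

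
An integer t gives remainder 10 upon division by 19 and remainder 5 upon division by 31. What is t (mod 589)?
M = 19 × 31 = 589. M₁ = 31, y₁ ≡ 8 (mod 19). M₂ = 19, y₂ ≡ 18 (mod 31). t = 10×31×8 + 5×19×18 ≡ 67 (mod 589)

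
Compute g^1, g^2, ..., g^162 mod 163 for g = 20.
20^1, 20^2, ..., 20^{162} mod 163: [20, 74, 13, 97, 147, 6, 120, 118, 78, 93, 67, 36, 68, 56, 142, 69, 76, 53, 82, 10, 37, 88, 130, 155, 3, 60, 59, 39, 128, 115, 18, 34, 28, 71, 116, 38, 108, 41, 5, 100, 44, 65, 159, 83, 30, 111, 101, 64, 139, 9, 17, 14, 117, 58, 19, 54, 102, 84, 50, 22, 114, 161, 123, 15, 137, 132, 32, 151, 86, 90, 7, 140, 29, 91, 27, 51, 42, 25, 11, 57, 162, 143, 89, 150, 66, 16, 157, 43, 45, 85, 70, 96, 127, 95, 107, 21, 94, 87, 110, 81, 153, 126, 75, 33, 8, 160, 103, 104, 124, 35, 48, 145, 129, 135, 92, 47, 125, 55, 122, 158, 63, 119, 98, 4, 80, 133, 52, 62, 99, 24, 154, 146, 149, 46, 105, 144, 109, 61, 79, 113, 141, 49, 2, 40, 148, 26, 31, 131, 12, 77, 73, 156, 23, 134, 72, 136, 112, 121, 138, 152, 106, 1]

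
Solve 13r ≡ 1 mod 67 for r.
Since 67 is prime, by Fermat 13^(-1) ≡ 13^{65} ≡ 31 mod 67. Verify: 13 × 31 = 403 ≡ 1 mod 67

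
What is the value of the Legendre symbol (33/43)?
(33/43) = 33^{21} mod 43 = -1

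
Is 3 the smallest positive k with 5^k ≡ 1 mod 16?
Powers of 5 mod 16: 5^1≡5, 5^2≡9, 5^3≡13, 5^4≡1. 5^3≡13≢1, so ord ≠ 3. No, the actual order is 4.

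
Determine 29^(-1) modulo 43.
Since 43 is prime, by Fermat 29^(-1) ≡ 29^{41} ≡ 3 mod 43. Verify: 29 × 3 = 87 ≡ 1 mod 43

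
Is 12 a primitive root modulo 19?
12^{6} ≡ 1 mod 19 and 6 < 18, so ord_19(12) = 6 ≠ 18 and 12 is not a primitive root.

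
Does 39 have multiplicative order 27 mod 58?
Powers of 39 mod 58: 39^1≡39, 39^2≡13, 39^3≡43, 39^4≡53, 39^5≡37, 39^6≡51, 39^7≡17, 39^8≡25, 39^9≡47, 39^10≡35, 39^11≡31, 39^12≡49, 39^13≡55, 39^14≡57, 39^15≡19, 39^16≡45, 39^17≡15, 39^18≡5, 39^19≡21, 39^20≡7, 39^21≡41, 39^22≡33, 39^23≡11, 39^24≡23, 39^25≡27, 39^26≡9, 39^27≡3, 39^28≡1. 39^27≡3≢1, so ord ≠ 27. No, the actual order is 28.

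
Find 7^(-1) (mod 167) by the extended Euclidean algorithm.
Extended GCD: 7(24) + 167(-1) = 1. So 7^(-1) ≡ 24 (mod 167). Verify: 7 × 24 = 168 ≡ 1 (mod 167)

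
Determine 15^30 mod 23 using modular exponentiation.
Using Fermat: 15^{22} ≡ 1 mod 23. 30 ≡ 8 mod 22. So 15^{30} ≡ 15^{8} ≡ 4 mod 23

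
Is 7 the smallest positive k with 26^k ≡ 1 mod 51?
Powers of 26 mod 51: 26^1≡26, 26^2≡13, 26^3≡32, 26^4≡16, 26^5≡8, 26^6≡4, 26^7≡2, 26^8≡1. 26^7≡2≢1, so ord ≠ 7. No, the actual order is 8.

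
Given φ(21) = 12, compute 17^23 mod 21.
By Euler: 17^{12} ≡ 1 (mod 21) since gcd(17, 21) = 1. 23 = 1×12 + 11. So 17^{23} ≡ 17^{11} ≡ 5 (mod 21)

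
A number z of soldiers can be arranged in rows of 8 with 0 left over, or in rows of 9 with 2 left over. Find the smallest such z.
M = 8 × 9 = 72. M₁ = 9, y₁ ≡ 1 (mod 8). M₂ = 8, y₂ ≡ 8 (mod 9). z = 0×9×1 + 2×8×8 ≡ 56 (mod 72)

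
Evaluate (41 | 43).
(41/43) = 41^{21} mod 43 = 1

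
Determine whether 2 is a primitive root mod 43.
2^{14} ≡ 1 (mod 43) and 14 < 42, so ord_43(2) = 14 ≠ 42 and 2 is not a primitive root.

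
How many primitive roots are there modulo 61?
Number of primitive roots mod 61 = φ(p-1) = φ(60) = 16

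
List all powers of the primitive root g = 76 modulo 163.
76^1, 76^2, ..., 76^{162} mod 163: [76, 71, 17, 151, 66, 126, 122, 144, 23, 118, 3, 65, 50, 51, 127, 35, 52, 40, 106, 69, 28, 9, 32, 150, 153, 55, 105, 156, 120, 155, 44, 84, 27, 96, 124, 133, 2, 152, 142, 34, 139, 132, 89, 81, 125, 46, 73, 6, 130, 100, 102, 91, 70, 104, 80, 49, 138, 56, 18, 64, 137, 143, 110, 47, 149, 77, 147, 88, 5, 54, 29, 85, 103, 4, 141, 121, 68, 115, 101, 15, 162, 87, 92, 146, 12, 97, 37, 41, 19, 140, 45, 160, 98, 113, 112, 36, 128, 111, 123, 57, 94, 135, 154, 131, 13, 10, 108, 58, 7, 43, 8, 119, 79, 136, 67, 39, 30, 161, 11, 21, 129, 24, 31, 74, 82, 38, 117, 90, 157, 33, 63, 61, 72, 93, 59, 83, 114, 25, 107, 145, 99, 26, 20, 53, 116, 14, 86, 16, 75, 158, 109, 134, 78, 60, 159, 22, 42, 95, 48, 62, 148, 1]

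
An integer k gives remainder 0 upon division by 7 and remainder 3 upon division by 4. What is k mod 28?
M = 7 × 4 = 28. M₁ = 4, y₁ ≡ 2 mod 7. M₂ = 7, y₂ ≡ 3 mod 4. k = 0×4×2 + 3×7×3 ≡ 7 mod 28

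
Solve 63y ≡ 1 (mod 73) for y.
Since 73 is prime, by Fermat 63^(-1) ≡ 63^{71} ≡ 51 (mod 73). Verify: 63 × 51 = 3213 ≡ 1 (mod 73)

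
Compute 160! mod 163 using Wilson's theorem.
(162)! = (160)! × (161) × (162) ≡ -1 mod 163. So (160)! ≡ -1 × [(162)(161)]^(-1) ≡ 81 mod 163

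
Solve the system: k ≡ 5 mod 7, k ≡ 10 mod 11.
M = 7 × 11 = 77. M₁ = 11, y₁ ≡ 2 mod 7. M₂ = 7, y₂ ≡ 8 mod 11. k = 5×11×2 + 10×7×8 ≡ 54 mod 77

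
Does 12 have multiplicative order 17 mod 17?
Powers of 12 mod 17: 12^1≡12, 12^2≡8, 12^3≡11, 12^4≡13, 12^5≡3, 12^6≡2, 12^7≡7, 12^8≡16, 12^9≡5, 12^10≡9, 12^11≡6, 12^12≡4, 12^13≡14, 12^14≡15, 12^15≡10, 12^16≡1. Already 12^16≡1, so the order is 16 < 17. No, the actual order is 16.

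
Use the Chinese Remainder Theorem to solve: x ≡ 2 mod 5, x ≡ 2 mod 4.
M = 5 × 4 = 20. M₁ = 4, y₁ ≡ 4 mod 5. M₂ = 5, y₂ ≡ 1 mod 4. x = 2×4×4 + 2×5×1 ≡ 2 mod 20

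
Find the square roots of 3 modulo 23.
The square roots of 3 mod 23 are 16 and 7. Verify: 16² = 256 ≡ 3 mod 23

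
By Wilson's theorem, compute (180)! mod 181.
By Wilson's theorem, (180)! ≡ -1 ≡ 180 mod 181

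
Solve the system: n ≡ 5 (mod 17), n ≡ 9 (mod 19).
M = 17 × 19 = 323. M₁ = 19, y₁ ≡ 9 (mod 17). M₂ = 17, y₂ ≡ 9 (mod 19). n = 5×19×9 + 9×17×9 ≡ 294 (mod 323)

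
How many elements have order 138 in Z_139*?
A prime p has φ(p-1) primitive roots; here φ(138) = 44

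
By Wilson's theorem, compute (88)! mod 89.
By Wilson's theorem, (88)! ≡ -1 ≡ 88 mod 89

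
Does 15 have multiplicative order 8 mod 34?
Powers of 15 mod 34: 15^1≡15, 15^2≡21, 15^3≡9, 15^4≡33, 15^5≡19, 15^6≡13, 15^7≡25, 15^8≡1. First k with 15^k≡1 is k=8. Yes, ord_34(15) = 8.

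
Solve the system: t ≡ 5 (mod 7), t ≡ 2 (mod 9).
M = 7 × 9 = 63. M₁ = 9, y₁ ≡ 4 (mod 7). M₂ = 7, y₂ ≡ 4 (mod 9). t = 5×9×4 + 2×7×4 ≡ 47 (mod 63)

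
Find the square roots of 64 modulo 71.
The square roots of 64 mod 71 are 8 and 63. Verify: 8² = 64 ≡ 64 (mod 71)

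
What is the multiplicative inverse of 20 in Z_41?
Since 41 is prime, by Fermat 20^(-1) ≡ 20^{39} ≡ 39 mod 41. Verify: 20 × 39 = 780 ≡ 1 mod 41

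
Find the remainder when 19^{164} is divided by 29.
By Fermat: 19^{28} ≡ 1 (mod 29). 164 = 5×28 + 24. So 19^{164} ≡ 19^{24} ≡ 23 (mod 29)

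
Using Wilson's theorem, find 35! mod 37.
(36)! = (35)! × (36) ≡ -1 (mod 37). So (35)! ≡ -1 × (36)^(-1) ≡ (-1)×(-1) = 1 (mod 37)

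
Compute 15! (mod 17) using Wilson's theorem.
(16)! = (15)! × (16) ≡ -1 (mod 17). So (15)! ≡ -1 × (16)^(-1) ≡ (-1)×(-1) = 1 (mod 17)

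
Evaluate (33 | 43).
(33/43) = 33^{21} mod 43 = -1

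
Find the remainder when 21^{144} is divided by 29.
By Fermat: 21^{28} ≡ 1 (mod 29). 144 = 5×28 + 4. So 21^{144} ≡ 21^{4} ≡ 7 (mod 29)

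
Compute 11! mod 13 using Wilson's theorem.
(12)! = (11)! × (12) ≡ -1 mod 13. So (11)! ≡ -1 × (12)^(-1) ≡ (-1)×(-1) = 1 mod 13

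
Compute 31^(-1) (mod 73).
Since 73 is prime, by Fermat 31^(-1) ≡ 31^{71} ≡ 33 (mod 73). Verify: 31 × 33 = 1023 ≡ 1 (mod 73)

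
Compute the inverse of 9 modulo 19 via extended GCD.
Extended GCD: 9(-2) + 19(1) = 1. So 9^(-1) ≡ -2 ≡ 17 (mod 19). Verify: 9 × 17 = 153 ≡ 1 (mod 19)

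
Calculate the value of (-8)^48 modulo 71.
By repeated squaring (mod 71): (-8)^{1}≡63, (-8)^{2}≡64, (-8)^{4}≡49, (-8)^{8}≡58, (-8)^{16}≡27, (-8)^{32}≡19. Then (-8)^{48} = (-8)^{32+16} ≡ 19 × 27 ≡ 16 (mod 71)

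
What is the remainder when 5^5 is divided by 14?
By repeated squaring mod 14: 5^{1}≡5, 5^{2}≡11, 5^{4}≡9. Then 5^{5} = 5^{4+1} ≡ 9 × 5 ≡ 3 mod 14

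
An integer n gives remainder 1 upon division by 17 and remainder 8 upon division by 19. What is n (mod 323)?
M = 17 × 19 = 323. M₁ = 19, y₁ ≡ 9 (mod 17). M₂ = 17, y₂ ≡ 9 (mod 19). n = 1×19×9 + 8×17×9 ≡ 103 (mod 323)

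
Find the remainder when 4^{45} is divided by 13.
By Fermat: 4^{12} ≡ 1 mod 13. 45 = 3×12 + 9. So 4^{45} ≡ 4^{9} ≡ 12 mod 13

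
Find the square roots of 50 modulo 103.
The square roots of 50 mod 103 are 16 and 87. Verify: 16² = 256 ≡ 50 (mod 103)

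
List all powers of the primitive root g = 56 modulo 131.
56^1, 56^2, ..., 56^{130} mod 131: [56, 123, 76, 64, 47, 12, 17, 35, 126, 113, 40, 13, 73, 27, 71, 46, 87, 25, 90, 62, 66, 28, 127, 38, 32, 89, 6, 74, 83, 63, 122, 20, 72, 102, 79, 101, 23, 109, 78, 45, 31, 33, 14, 129, 19, 16, 110, 3, 37, 107, 97, 61, 10, 36, 51, 105, 116, 77, 120, 39, 88, 81, 82, 7, 130, 75, 8, 55, 67, 84, 119, 114, 96, 5, 18, 91, 118, 58, 104, 60, 85, 44, 106, 41, 69, 65, 103, 4, 93, 99, 42, 125, 57, 48, 68, 9, 111, 59, 29, 52, 30, 108, 22, 53, 86, 100, 98, 117, 2, 112, 115, 21, 128, 94, 24, 34, 70, 121, 95, 80, 26, 15, 54, 11, 92, 43, 50, 49, 124, 1]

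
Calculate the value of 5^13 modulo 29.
By repeated squaring mod 29: 5^{1}≡5, 5^{2}≡25, 5^{4}≡16, 5^{8}≡24. Then 5^{13} = 5^{8+4+1} ≡ 24 × 16 × 5 ≡ 6 mod 29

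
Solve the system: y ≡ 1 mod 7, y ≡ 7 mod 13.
M = 7 × 13 = 91. M₁ = 13, y₁ ≡ 6 mod 7. M₂ = 7, y₂ ≡ 2 mod 13. y = 1×13×6 + 7×7×2 ≡ 85 mod 91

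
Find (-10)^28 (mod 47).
By repeated squaring (mod 47): (-10)^{1}≡37, (-10)^{2}≡6, (-10)^{4}≡36, (-10)^{8}≡27, (-10)^{16}≡24. Then (-10)^{28} = (-10)^{16+8+4} ≡ 24 × 27 × 36 ≡ 16 (mod 47)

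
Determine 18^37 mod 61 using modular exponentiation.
By repeated squaring mod 61: 18^{1}≡18, 18^{2}≡19, 18^{4}≡56, 18^{8}≡25, 18^{16}≡15, 18^{32}≡42. Then 18^{37} = 18^{32+4+1} ≡ 42 × 56 × 18 ≡ 2 mod 61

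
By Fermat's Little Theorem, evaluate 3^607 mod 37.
By Fermat: 3^{36} ≡ 1 mod 37. 607 ≡ 31 mod 36. So 3^{607} ≡ 3^{31} ≡ 30 mod 37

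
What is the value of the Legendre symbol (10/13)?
(10/13) = 10^{6} mod 13 = 1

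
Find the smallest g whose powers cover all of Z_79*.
g = 3. Powers: [3, 9, 27, 2, 6, 18, 54, ...] generates all 78 non-zero residues.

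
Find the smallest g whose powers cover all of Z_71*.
g = 7. For each prime q|70: 7^{35}≡70, 7^{14}≡54, 7^{10}≡45, none ≡ 1, so ord_71(7) = 70 and 7 is a primitive root.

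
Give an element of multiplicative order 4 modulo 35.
8 has order 4 mod 35 since 8^{4} ≡ 1 (mod 35) and no smaller power works.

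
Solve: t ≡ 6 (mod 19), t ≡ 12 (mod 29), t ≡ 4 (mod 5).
M = 19 × 29 × 5 = 2755. M₁ = 145, y₁ ≡ 8 (mod 19). M₂ = 95, y₂ ≡ 11 (mod 29). M₃ = 551, y₃ ≡ 1 (mod 5). t = 6×145×8 + 12×95×11 + 4×551×1 ≡ 2419 (mod 2755)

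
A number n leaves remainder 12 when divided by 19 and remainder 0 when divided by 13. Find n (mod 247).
M = 19 × 13 = 247. M₁ = 13, y₁ ≡ 3 (mod 19). M₂ = 19, y₂ ≡ 11 (mod 13). n = 12×13×3 + 0×19×11 ≡ 221 (mod 247)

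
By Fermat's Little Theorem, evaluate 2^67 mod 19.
By Fermat: 2^{18} ≡ 1 mod 19. 67 = 3×18 + 13. So 2^{67} ≡ 2^{13} ≡ 3 mod 19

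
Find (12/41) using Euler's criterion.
(12/41) = 12^{20} mod 41 = -1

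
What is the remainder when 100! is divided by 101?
By Wilson's theorem, (100)! ≡ -1 ≡ 100 mod 101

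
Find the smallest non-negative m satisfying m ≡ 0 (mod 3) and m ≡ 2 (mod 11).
M = 3 × 11 = 33. M₁ = 11, y₁ ≡ 2 (mod 3). M₂ = 3, y₂ ≡ 4 (mod 11). m = 0×11×2 + 2×3×4 ≡ 24 (mod 33)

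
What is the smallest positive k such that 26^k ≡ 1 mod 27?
Powers of 26 mod 27: 26^1≡26, 26^2≡1. Order = 2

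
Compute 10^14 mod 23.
By repeated squaring mod 23: 10^{1}≡10, 10^{2}≡8, 10^{4}≡18, 10^{8}≡2. Then 10^{14} = 10^{8+4+2} ≡ 2 × 18 × 8 ≡ 12 mod 23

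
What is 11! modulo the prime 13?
(12)! = (11)! × (12) ≡ -1 mod 13. So (11)! ≡ -1 × (12)^(-1) ≡ (-1)×(-1) = 1 mod 13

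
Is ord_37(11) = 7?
Powers of 11 mod 37: 11^1≡11, 11^2≡10, 11^3≡36, 11^4≡26, 11^5≡27, 11^6≡1. Already 11^6≡1, so the order is 6 < 7. No, the actual order is 6.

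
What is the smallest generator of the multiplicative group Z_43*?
g = 3. For each prime q|42: 3^{21}≡42, 3^{14}≡36, 3^{6}≡41, none ≡ 1, so ord_43(3) = 42 and 3 is a primitive root.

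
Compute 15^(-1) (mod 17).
Since 17 is prime, by Fermat 15^(-1) ≡ 15^{15} ≡ 8 (mod 17). Verify: 15 × 8 = 120 ≡ 1 (mod 17)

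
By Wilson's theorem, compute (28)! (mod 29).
By Wilson's theorem, (28)! ≡ -1 ≡ 28 (mod 29)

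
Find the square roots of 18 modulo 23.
The square roots of 18 mod 23 are 8 and 15. Verify: 8² = 64 ≡ 18 mod 23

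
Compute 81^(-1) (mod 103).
Since 103 is prime, by Fermat 81^(-1) ≡ 81^{101} ≡ 14 (mod 103). Verify: 81 × 14 = 1134 ≡ 1 (mod 103)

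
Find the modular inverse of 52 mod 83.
Since 83 is prime, by Fermat 52^(-1) ≡ 52^{81} ≡ 8 (mod 83). Verify: 52 × 8 = 416 ≡ 1 (mod 83)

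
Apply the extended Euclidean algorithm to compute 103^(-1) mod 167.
Extended GCD: 103(60) + 167(-37) = 1. So 103^(-1) ≡ 60 (mod 167). Verify: 103 × 60 = 6180 ≡ 1 (mod 167)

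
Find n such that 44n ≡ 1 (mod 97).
Since 97 is prime, by Fermat 44^(-1) ≡ 44^{95} ≡ 86 (mod 97). Verify: 44 × 86 = 3784 ≡ 1 (mod 97)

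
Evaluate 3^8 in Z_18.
By repeated squaring mod 18: 3^{1}≡3, 3^{2}≡9, 3^{4}≡9, 3^{8}≡9. So 3^{8} ≡ 9 mod 18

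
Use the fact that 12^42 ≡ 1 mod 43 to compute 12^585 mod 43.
By Fermat: 12^{42} ≡ 1 mod 43. 585 ≡ 39 mod 42. So 12^{585} ≡ 12^{39} ≡ 27 mod 43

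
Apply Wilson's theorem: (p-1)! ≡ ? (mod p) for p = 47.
By Wilson's theorem, (46)! ≡ -1 ≡ 46 mod 47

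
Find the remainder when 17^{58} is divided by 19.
By Fermat: 17^{18} ≡ 1 mod 19. 58 = 3×18 + 4. So 17^{58} ≡ 17^{4} ≡ 16 mod 19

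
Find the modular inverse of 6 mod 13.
Since 13 is prime, by Fermat 6^(-1) ≡ 6^{11} ≡ 11 mod 13. Verify: 6 × 11 = 66 ≡ 1 mod 13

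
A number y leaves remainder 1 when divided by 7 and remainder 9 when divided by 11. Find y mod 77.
M = 7 × 11 = 77. M₁ = 11, y₁ ≡ 2 mod 7. M₂ = 7, y₂ ≡ 8 mod 11. y = 1×11×2 + 9×7×8 ≡ 64 mod 77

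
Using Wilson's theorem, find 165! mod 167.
(166)! = (165)! × (166) ≡ -1 mod 167. So (165)! ≡ -1 × (166)^(-1) ≡ (-1)×(-1) = 1 mod 167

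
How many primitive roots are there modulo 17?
A prime p has φ(p-1) primitive roots; here φ(16) = 8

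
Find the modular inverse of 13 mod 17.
Since 17 is prime, by Fermat 13^(-1) ≡ 13^{15} ≡ 4 mod 17. Verify: 13 × 4 = 52 ≡ 1 mod 17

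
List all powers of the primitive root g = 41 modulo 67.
41^1, 41^2, ..., 41^{66} mod 67: [41, 6, 45, 36, 2, 15, 12, 23, 5, 4, 30, 24, 46, 10, 8, 60, 48, 25, 20, 16, 53, 29, 50, 40, 32, 39, 58, 33, 13, 64, 11, 49, 66, 26, 61, 22, 31, 65, 52, 55, 44, 62, 63, 37, 43, 21, 57, 59, 7, 19, 42, 47, 51, 14, 38, 17, 27, 35, 28, 9, 34, 54, 3, 56, 18, 1]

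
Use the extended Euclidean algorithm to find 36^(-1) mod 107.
Extended GCD: 36(3) + 107(-1) = 1. So 36^(-1) ≡ 3 (mod 107). Verify: 36 × 3 = 108 ≡ 1 (mod 107)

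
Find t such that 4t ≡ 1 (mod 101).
Since 101 is prime, by Fermat 4^(-1) ≡ 4^{99} ≡ 76 (mod 101). Verify: 4 × 76 = 304 ≡ 1 (mod 101)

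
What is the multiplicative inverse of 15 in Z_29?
Since 29 is prime, by Fermat 15^(-1) ≡ 15^{27} ≡ 2 mod 29. Verify: 15 × 2 = 30 ≡ 1 mod 29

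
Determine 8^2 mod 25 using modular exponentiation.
8^{2} = 64 ≡ 14 mod 25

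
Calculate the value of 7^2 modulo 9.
7^{2} = 49 ≡ 4 mod 9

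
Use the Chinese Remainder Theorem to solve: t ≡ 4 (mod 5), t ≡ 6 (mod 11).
M = 5 × 11 = 55. M₁ = 11, y₁ ≡ 1 (mod 5). M₂ = 5, y₂ ≡ 9 (mod 11). t = 4×11×1 + 6×5×9 ≡ 39 (mod 55)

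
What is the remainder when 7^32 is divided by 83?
By repeated squaring (mod 83): 7^{1}≡7, 7^{2}≡49, 7^{4}≡77, 7^{8}≡36, 7^{16}≡51, 7^{32}≡28. So 7^{32} ≡ 28 (mod 83)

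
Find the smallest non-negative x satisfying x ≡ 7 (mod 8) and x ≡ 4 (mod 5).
M = 8 × 5 = 40. M₁ = 5, y₁ ≡ 5 (mod 8). M₂ = 8, y₂ ≡ 2 (mod 5). x = 7×5×5 + 4×8×2 ≡ 39 (mod 40)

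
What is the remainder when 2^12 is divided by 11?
Using Fermat: 2^{10} ≡ 1 mod 11. 12 ≡ 2 mod 10. So 2^{12} ≡ 2^{2} ≡ 4 mod 11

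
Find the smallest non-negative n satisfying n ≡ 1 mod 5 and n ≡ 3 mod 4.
M = 5 × 4 = 20. M₁ = 4, y₁ ≡ 4 mod 5. M₂ = 5, y₂ ≡ 1 mod 4. n = 1×4×4 + 3×5×1 ≡ 11 mod 20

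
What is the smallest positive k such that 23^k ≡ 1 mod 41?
Powers of 23 mod 41: 23^1≡23, 23^2≡37, 23^3≡31, 23^4≡16, 23^5≡40, 23^6≡18, 23^7≡4, 23^8≡10, 23^9≡25, 23^10≡1. Order = 10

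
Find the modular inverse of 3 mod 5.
Since 5 is prime, by Fermat 3^(-1) ≡ 3^{3} ≡ 2 (mod 5). Verify: 3 × 2 = 6 ≡ 1 (mod 5)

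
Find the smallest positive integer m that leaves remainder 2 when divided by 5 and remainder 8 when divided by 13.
M = 5 × 13 = 65. M₁ = 13, y₁ ≡ 2 mod 5. M₂ = 5, y₂ ≡ 8 mod 13. m = 2×13×2 + 8×5×8 ≡ 47 mod 65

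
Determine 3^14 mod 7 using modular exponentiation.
Using Fermat: 3^{6} ≡ 1 (mod 7). 14 ≡ 2 (mod 6). So 3^{14} ≡ 3^{2} ≡ 2 (mod 7)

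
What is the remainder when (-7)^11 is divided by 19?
By repeated squaring mod 19: (-7)^{1}≡12, (-7)^{2}≡11, (-7)^{4}≡7, (-7)^{8}≡11. Then (-7)^{11} = (-7)^{8+2+1} ≡ 11 × 11 × 12 ≡ 8 mod 19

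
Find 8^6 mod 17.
By repeated squaring mod 17: 8^{1}≡8, 8^{2}≡13, 8^{4}≡16. Then 8^{6} = 8^{4+2} ≡ 16 × 13 ≡ 4 mod 17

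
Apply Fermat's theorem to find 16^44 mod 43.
By Fermat: 16^{42} ≡ 1 mod 43. So 16^{44} = 16^{42} · 16^{2} ≡ 16^{2} ≡ 41 mod 43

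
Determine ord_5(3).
Powers of 3 mod 5: 3^1≡3, 3^2≡4, 3^3≡2, 3^4≡1. ord_5(3) = 4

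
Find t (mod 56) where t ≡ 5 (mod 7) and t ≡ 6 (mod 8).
M = 7 × 8 = 56. M₁ = 8, y₁ ≡ 1 (mod 7). M₂ = 7, y₂ ≡ 7 (mod 8). t = 5×8×1 + 6×7×7 ≡ 54 (mod 56)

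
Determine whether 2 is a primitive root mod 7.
2^{3} ≡ 1 mod 7 and 3 < 6, so ord_7(2) = 3 ≠ 6 and 2 is not a primitive root.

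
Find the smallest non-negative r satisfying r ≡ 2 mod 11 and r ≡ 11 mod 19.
M = 11 × 19 = 209. M₁ = 19, y₁ ≡ 7 mod 11. M₂ = 11, y₂ ≡ 7 mod 19. r = 2×19×7 + 11×11×7 ≡ 68 mod 209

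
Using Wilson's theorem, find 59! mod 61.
(60)! = (59)! × (60) ≡ -1 (mod 61). So (59)! ≡ -1 × (60)^(-1) ≡ (-1)×(-1) = 1 (mod 61)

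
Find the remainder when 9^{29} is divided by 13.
By Fermat: 9^{12} ≡ 1 mod 13. 29 = 2×12 + 5. So 9^{29} ≡ 9^{5} ≡ 3 mod 13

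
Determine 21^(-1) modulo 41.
Since 41 is prime, by Fermat 21^(-1) ≡ 21^{39} ≡ 2 (mod 41). Verify: 21 × 2 = 42 ≡ 1 (mod 41)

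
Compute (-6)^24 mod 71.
By repeated squaring mod 71: (-6)^{1}≡65, (-6)^{2}≡36, (-6)^{4}≡18, (-6)^{8}≡40, (-6)^{16}≡38. Then (-6)^{24} = (-6)^{16+8} ≡ 38 × 40 ≡ 29 mod 71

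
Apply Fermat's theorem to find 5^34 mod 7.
By Fermat: 5^{6} ≡ 1 mod 7. 34 = 5×6 + 4. So 5^{34} ≡ 5^{4} ≡ 2 mod 7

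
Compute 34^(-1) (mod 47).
Since 47 is prime, by Fermat 34^(-1) ≡ 34^{45} ≡ 18 (mod 47). Verify: 34 × 18 = 612 ≡ 1 (mod 47)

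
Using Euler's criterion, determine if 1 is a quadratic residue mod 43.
By Euler's criterion: 1^{21} ≡ 1 mod 43. Since this equals 1, 1 is a QR.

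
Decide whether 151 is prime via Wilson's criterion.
(150)! mod 151 = 150. Since 150 ≡ -1 mod 151, 151 is prime.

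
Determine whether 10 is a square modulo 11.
By Euler's criterion: 10^{5} ≡ 10 mod 11. Since this equals -1 (≡ 10), 10 is not a QR.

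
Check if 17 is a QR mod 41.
By Euler's criterion: 17^{20} ≡ 40 (mod 41). Since this equals -1 (≡ 40), 17 is not a QR.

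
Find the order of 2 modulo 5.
Powers of 2 mod 5: 2^1≡2, 2^2≡4, 2^3≡3, 2^4≡1. So the order of 2 is 4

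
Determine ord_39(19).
Powers of 19 mod 39: 19^1≡19, 19^2≡10, 19^3≡34, 19^4≡22, 19^5≡28, 19^6≡25, 19^7≡7, 19^8≡16, 19^9≡31, 19^10≡4, 19^11≡37, 19^12≡1. Order = 12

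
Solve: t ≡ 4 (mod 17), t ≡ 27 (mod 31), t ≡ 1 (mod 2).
M = 17 × 31 × 2 = 1054. M₁ = 62, y₁ ≡ 14 (mod 17). M₂ = 34, y₂ ≡ 21 (mod 31). M₃ = 527, y₃ ≡ 1 (mod 2). t = 4×62×14 + 27×34×21 + 1×527×1 ≡ 89 (mod 1054)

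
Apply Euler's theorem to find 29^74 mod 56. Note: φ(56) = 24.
By Euler: 29^{24} ≡ 1 mod 56 since gcd(29, 56) = 1. 74 = 3×24 + 2. So 29^{74} ≡ 29^{2} ≡ 1 mod 56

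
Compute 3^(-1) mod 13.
Since 13 is prime, by Fermat 3^(-1) ≡ 3^{11} ≡ 9 mod 13. Verify: 3 × 9 = 27 ≡ 1 mod 13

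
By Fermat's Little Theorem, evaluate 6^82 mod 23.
By Fermat: 6^{22} ≡ 1 (mod 23). 82 = 3×22 + 16. So 6^{82} ≡ 6^{16} ≡ 2 (mod 23)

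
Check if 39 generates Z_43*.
39^{14} ≡ 1 (mod 43) and 14 < 42, so ord_43(39) = 14 ≠ 42 and 39 is not a primitive root.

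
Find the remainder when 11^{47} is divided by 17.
By Fermat: 11^{16} ≡ 1 mod 17. 47 = 2×16 + 15. So 11^{47} ≡ 11^{15} ≡ 14 mod 17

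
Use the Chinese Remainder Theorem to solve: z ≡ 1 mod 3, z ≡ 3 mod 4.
M = 3 × 4 = 12. M₁ = 4, y₁ ≡ 1 mod 3. M₂ = 3, y₂ ≡ 3 mod 4. z = 1×4×1 + 3×3×3 ≡ 7 mod 12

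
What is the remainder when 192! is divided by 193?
By Wilson's theorem, (192)! ≡ -1 ≡ 192 mod 193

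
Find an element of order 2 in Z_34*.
33 has order 2 mod 34 since 33^{2} ≡ 1 (mod 34) and no smaller power works.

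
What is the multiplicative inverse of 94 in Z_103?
Since 103 is prime, by Fermat 94^(-1) ≡ 94^{101} ≡ 80 mod 103. Verify: 94 × 80 = 7520 ≡ 1 mod 103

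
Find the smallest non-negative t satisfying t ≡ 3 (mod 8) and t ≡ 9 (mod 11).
M = 8 × 11 = 88. M₁ = 11, y₁ ≡ 3 (mod 8). M₂ = 8, y₂ ≡ 7 (mod 11). t = 3×11×3 + 9×8×7 ≡ 75 (mod 88)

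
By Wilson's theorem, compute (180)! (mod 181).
By Wilson's theorem, (180)! ≡ -1 ≡ 180 (mod 181)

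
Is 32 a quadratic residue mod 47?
By Euler's criterion: 32^{23} ≡ 1 mod 47. Since this equals 1, 32 is a QR.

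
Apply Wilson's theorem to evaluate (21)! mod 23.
(22)! = (21)! × (22) ≡ -1 mod 23. So (21)! ≡ -1 × (22)^(-1) ≡ (-1)×(-1) = 1 mod 23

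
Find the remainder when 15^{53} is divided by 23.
By Fermat: 15^{22} ≡ 1 mod 23. 53 = 2×22 + 9. So 15^{53} ≡ 15^{9} ≡ 14 mod 23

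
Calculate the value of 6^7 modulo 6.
By repeated squaring (mod 6): 6^{1}≡0, 6^{2}≡0, 6^{4}≡0. Then 6^{7} = 6^{4+2+1} ≡ 0 × 0 × 0 ≡ 0 (mod 6)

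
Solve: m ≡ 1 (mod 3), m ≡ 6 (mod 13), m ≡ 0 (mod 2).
M = 3 × 13 × 2 = 78. M₁ = 26, y₁ ≡ 2 (mod 3). M₂ = 6, y₂ ≡ 11 (mod 13). M₃ = 39, y₃ ≡ 1 (mod 2). m = 1×26×2 + 6×6×11 + 0×39×1 ≡ 58 (mod 78)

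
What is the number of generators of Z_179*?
A prime p has φ(p-1) primitive roots; here φ(178) = 88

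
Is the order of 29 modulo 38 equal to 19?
Powers of 29 mod 38: 29^1≡29, 29^2≡5, 29^3≡31, 29^4≡25, 29^5≡3, 29^6≡11, 29^7≡15, 29^8≡17, 29^9≡37, 29^10≡9, 29^11≡33, 29^12≡7, 29^13≡13, 29^14≡35, 29^15≡27, 29^16≡23, 29^17≡21, 29^18≡1. Already 29^18≡1, so the order is 18 < 19. No, the actual order is 18.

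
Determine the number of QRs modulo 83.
The squaring map on Z_83* is 2-to-1, so there are (82)/2 = 41 QRs.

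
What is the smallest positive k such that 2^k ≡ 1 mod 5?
Powers of 2 mod 5: 2^1≡2, 2^2≡4, 2^3≡3, 2^4≡1. Order = 4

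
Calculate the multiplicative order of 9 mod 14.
Powers of 9 mod 14: 9^1≡9, 9^2≡11, 9^3≡1. ord_14(9) = 3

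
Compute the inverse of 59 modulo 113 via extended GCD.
Extended GCD: 59(23) + 113(-12) = 1. So 59^(-1) ≡ 23 mod 113. Verify: 59 × 23 = 1357 ≡ 1 mod 113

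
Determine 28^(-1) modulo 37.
Since 37 is prime, by Fermat 28^(-1) ≡ 28^{35} ≡ 4 (mod 37). Verify: 28 × 4 = 112 ≡ 1 (mod 37)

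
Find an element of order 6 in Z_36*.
29 has order 6 mod 36 since 29^{6} ≡ 1 (mod 36) and no smaller power works.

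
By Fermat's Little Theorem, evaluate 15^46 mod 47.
By Fermat's Little Theorem, 15^{46} ≡ 1 mod 47 since 47 is prime and gcd(15, 47) = 1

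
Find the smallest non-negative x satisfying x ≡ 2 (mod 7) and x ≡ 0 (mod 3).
M = 7 × 3 = 21. M₁ = 3, y₁ ≡ 5 (mod 7). M₂ = 7, y₂ ≡ 1 (mod 3). x = 2×3×5 + 0×7×1 ≡ 9 (mod 21)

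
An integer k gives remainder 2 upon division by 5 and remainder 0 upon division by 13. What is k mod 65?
M = 5 × 13 = 65. M₁ = 13, y₁ ≡ 2 mod 5. M₂ = 5, y₂ ≡ 8 mod 13. k = 2×13×2 + 0×5×8 ≡ 52 mod 65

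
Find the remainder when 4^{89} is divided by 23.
By Fermat: 4^{22} ≡ 1 mod 23. 89 = 4×22 + 1. So 4^{89} ≡ 4^{1} ≡ 4 mod 23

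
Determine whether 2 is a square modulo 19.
By Euler's criterion: 2^{9} ≡ 18 mod 19. Since this equals -1 (≡ 18), 2 is not a QR.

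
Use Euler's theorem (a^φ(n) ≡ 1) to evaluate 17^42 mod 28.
By Euler: 17^{12} ≡ 1 (mod 28) since gcd(17, 28) = 1. 42 = 3×12 + 6. So 17^{42} ≡ 17^{6} ≡ 1 (mod 28)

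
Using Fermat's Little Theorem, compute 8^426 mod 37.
By Fermat: 8^{36} ≡ 1 (mod 37). 426 ≡ 30 (mod 36). So 8^{426} ≡ 8^{30} ≡ 36 (mod 37)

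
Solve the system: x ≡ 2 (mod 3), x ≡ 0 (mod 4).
M = 3 × 4 = 12. M₁ = 4, y₁ ≡ 1 (mod 3). M₂ = 3, y₂ ≡ 3 (mod 4). x = 2×4×1 + 0×3×3 ≡ 8 (mod 12)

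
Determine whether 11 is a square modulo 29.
By Euler's criterion: 11^{14} ≡ 28 (mod 29). Since this equals -1 (≡ 28), 11 is not a QR.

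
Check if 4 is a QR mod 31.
By Euler's criterion: 4^{15} ≡ 1 (mod 31). Since this equals 1, 4 is a QR.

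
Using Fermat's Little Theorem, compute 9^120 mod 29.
By Fermat: 9^{28} ≡ 1 mod 29. 120 = 4×28 + 8. So 9^{120} ≡ 9^{8} ≡ 20 mod 29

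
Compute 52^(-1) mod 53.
Since 53 is prime, by Fermat 52^(-1) ≡ 52^{51} ≡ 52 mod 53. Verify: 52 × 52 = 2704 ≡ 1 mod 53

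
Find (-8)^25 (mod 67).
By repeated squaring (mod 67): (-8)^{1}≡59, (-8)^{2}≡64, (-8)^{4}≡9, (-8)^{8}≡14, (-8)^{16}≡62. Then (-8)^{25} = (-8)^{16+8+1} ≡ 62 × 14 × 59 ≡ 24 (mod 67)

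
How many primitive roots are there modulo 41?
Number of primitive roots mod 41 = φ(p-1) = φ(40) = 16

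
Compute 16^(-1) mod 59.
Since 59 is prime, by Fermat 16^(-1) ≡ 16^{57} ≡ 48 mod 59. Verify: 16 × 48 = 768 ≡ 1 mod 59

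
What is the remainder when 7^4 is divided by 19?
7^{4} = 2401 ≡ 7 mod 19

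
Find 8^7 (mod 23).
By repeated squaring (mod 23): 8^{1}≡8, 8^{2}≡18, 8^{4}≡2. Then 8^{7} = 8^{4+2+1} ≡ 2 × 18 × 8 ≡ 12 (mod 23)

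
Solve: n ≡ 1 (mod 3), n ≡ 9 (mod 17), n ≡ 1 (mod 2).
M = 3 × 17 × 2 = 102. M₁ = 34, y₁ ≡ 1 (mod 3). M₂ = 6, y₂ ≡ 3 (mod 17). M₃ = 51, y₃ ≡ 1 (mod 2). n = 1×34×1 + 9×6×3 + 1×51×1 ≡ 43 (mod 102)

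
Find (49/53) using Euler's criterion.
(49/53) = 49^{26} mod 53 = 1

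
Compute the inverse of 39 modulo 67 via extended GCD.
Extended GCD: 39(-12) + 67(7) = 1. So 39^(-1) ≡ -12 ≡ 55 (mod 67). Verify: 39 × 55 = 2145 ≡ 1 (mod 67)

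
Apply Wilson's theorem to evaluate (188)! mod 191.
(190)! = (188)! × (189) × (190) ≡ -1 mod 191. So (188)! ≡ -1 × [(190)(189)]^(-1) ≡ 95 mod 191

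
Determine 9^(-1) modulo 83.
Since 83 is prime, by Fermat 9^(-1) ≡ 9^{81} ≡ 37 mod 83. Verify: 9 × 37 = 333 ≡ 1 mod 83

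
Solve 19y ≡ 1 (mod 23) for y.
Since 23 is prime, by Fermat 19^(-1) ≡ 19^{21} ≡ 17 (mod 23). Verify: 19 × 17 = 323 ≡ 1 (mod 23)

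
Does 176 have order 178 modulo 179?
ord_179(176) divides 178. For each prime q|178: 176^{89}≡178, 176^{2}≡9, none ≡ 1. So 176 has order 178 and is a primitive root mod 179.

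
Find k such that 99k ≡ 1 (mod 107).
Since 107 is prime, by Fermat 99^(-1) ≡ 99^{105} ≡ 40 (mod 107). Verify: 99 × 40 = 3960 ≡ 1 (mod 107)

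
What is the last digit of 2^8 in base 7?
Using Fermat: 2^{6} ≡ 1 mod 7. 8 ≡ 2 mod 6. So 2^{8} ≡ 2^{2} ≡ 4 mod 7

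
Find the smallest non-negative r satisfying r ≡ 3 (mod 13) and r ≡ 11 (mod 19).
M = 13 × 19 = 247. M₁ = 19, y₁ ≡ 11 (mod 13). M₂ = 13, y₂ ≡ 3 (mod 19). r = 3×19×11 + 11×13×3 ≡ 68 (mod 247)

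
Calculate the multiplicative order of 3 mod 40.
Powers of 3 mod 40: 3^1≡3, 3^2≡9, 3^3≡27, 3^4≡1. So the order of 3 is 4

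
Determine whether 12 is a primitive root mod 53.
ord_53(12) divides 52. For each prime q|52: 12^{26}≡52, 12^{4}≡13, none ≡ 1. So 12 has order 52 and is a primitive root mod 53.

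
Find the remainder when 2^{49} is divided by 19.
By Fermat: 2^{18} ≡ 1 mod 19. 49 = 2×18 + 13. So 2^{49} ≡ 2^{13} ≡ 3 mod 19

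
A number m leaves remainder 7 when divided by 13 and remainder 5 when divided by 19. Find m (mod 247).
M = 13 × 19 = 247. M₁ = 19, y₁ ≡ 11 (mod 13). M₂ = 13, y₂ ≡ 3 (mod 19). m = 7×19×11 + 5×13×3 ≡ 176 (mod 247)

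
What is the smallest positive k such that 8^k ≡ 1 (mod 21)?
Powers of 8 mod 21: 8^1≡8, 8^2≡1. ord_21(8) = 2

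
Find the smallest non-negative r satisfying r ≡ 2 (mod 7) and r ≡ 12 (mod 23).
M = 7 × 23 = 161. M₁ = 23, y₁ ≡ 4 (mod 7). M₂ = 7, y₂ ≡ 10 (mod 23). r = 2×23×4 + 12×7×10 ≡ 58 (mod 161)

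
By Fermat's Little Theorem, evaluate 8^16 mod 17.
By Fermat's Little Theorem, 8^{16} ≡ 1 mod 17 since 17 is prime and gcd(8, 17) = 1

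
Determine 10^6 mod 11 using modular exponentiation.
By repeated squaring mod 11: 10^{1}≡10, 10^{2}≡1, 10^{4}≡1. Then 10^{6} = 10^{4+2} ≡ 1 × 1 ≡ 1 mod 11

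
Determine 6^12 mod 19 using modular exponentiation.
By repeated squaring mod 19: 6^{1}≡6, 6^{2}≡17, 6^{4}≡4, 6^{8}≡16. Then 6^{12} = 6^{8+4} ≡ 16 × 4 ≡ 7 mod 19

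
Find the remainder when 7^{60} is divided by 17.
By Fermat: 7^{16} ≡ 1 mod 17. 60 = 3×16 + 12. So 7^{60} ≡ 7^{12} ≡ 13 mod 17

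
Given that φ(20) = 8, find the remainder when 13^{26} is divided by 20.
By Euler: 13^{8} ≡ 1 (mod 20) since gcd(13, 20) = 1. 26 = 3×8 + 2. So 13^{26} ≡ 13^{2} ≡ 9 (mod 20)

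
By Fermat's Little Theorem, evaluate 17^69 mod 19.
By Fermat: 17^{18} ≡ 1 (mod 19). 69 = 3×18 + 15. So 17^{69} ≡ 17^{15} ≡ 7 (mod 19)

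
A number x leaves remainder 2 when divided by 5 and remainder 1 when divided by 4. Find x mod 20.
M = 5 × 4 = 20. M₁ = 4, y₁ ≡ 4 mod 5. M₂ = 5, y₂ ≡ 1 mod 4. x = 2×4×4 + 1×5×1 ≡ 17 mod 20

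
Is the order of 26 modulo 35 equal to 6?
Powers of 26 mod 35: 26^1≡26, 26^2≡11, 26^3≡6, 26^4≡16, 26^5≡31, 26^6≡1. First k with 26^k≡1 is k=6. Yes, ord_35(26) = 6.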